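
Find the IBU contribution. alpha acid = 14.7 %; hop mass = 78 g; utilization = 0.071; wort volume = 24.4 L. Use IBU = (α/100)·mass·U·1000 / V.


IBU = (14.7/100)·78·0.071·1000 / 24.4

33.3642 IBU


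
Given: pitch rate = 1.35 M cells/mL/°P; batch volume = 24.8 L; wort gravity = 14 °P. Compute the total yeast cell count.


cells (billions) = rate · V_L · °P
cells = 1.35 · 24.8 · 14

468.7200 billion cells


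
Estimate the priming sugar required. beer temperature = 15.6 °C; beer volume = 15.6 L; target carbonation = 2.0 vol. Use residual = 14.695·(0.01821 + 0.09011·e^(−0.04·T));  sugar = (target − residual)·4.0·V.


residual = 14.695·(0.01821 + 0.09011·e^(−0.04·15.6)) = 0.9771
sugar = (2.0 − 0.9771)·4.0·15.6

63.8302 g


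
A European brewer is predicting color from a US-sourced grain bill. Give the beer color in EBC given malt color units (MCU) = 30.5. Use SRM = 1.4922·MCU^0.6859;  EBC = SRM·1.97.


SRM = 1.4922·30.5^0.6859 = 15.5564
EBC = 15.5564·1.97

30.6461 EBC


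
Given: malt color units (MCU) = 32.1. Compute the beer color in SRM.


SRM = 1.4922 · MCU^0.6859
SRM = 1.4922 · 32.1^0.6859

16.1116 SRM


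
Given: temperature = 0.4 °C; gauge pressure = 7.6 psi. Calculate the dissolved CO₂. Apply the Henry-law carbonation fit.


vols = (P + 14.695)·(0.01821 + 0.09011·e^(−0.04·T))
vols = (7.6 + 14.695)·(0.01821 + 0.09011·e^(−0.04·0.4))

2.3831 volumes


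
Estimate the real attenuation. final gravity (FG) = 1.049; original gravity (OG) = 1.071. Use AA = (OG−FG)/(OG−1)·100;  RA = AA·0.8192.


AA = (1.071 − 1.049)/(1.071 − 1)·100 = 30.9859
RA = 30.9859·0.8192

25.3837 %


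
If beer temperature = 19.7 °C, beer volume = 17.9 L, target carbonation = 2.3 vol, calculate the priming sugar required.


residual = 14.695·(0.01821 + 0.09011·e^(−0.04·T));  sugar = (target − residual)·4.0·V
residual = 14.695·(0.01821 + 0.09011·e^(−0.04·19.7)) = 0.8698
sugar = (2.3 − 0.8698)·4.0·17.9

102.4048 g


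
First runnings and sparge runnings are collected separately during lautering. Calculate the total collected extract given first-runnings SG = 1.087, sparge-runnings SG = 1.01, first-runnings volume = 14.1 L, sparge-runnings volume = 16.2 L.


total = Σ (SG_i − 1)·1000·V_i
first = (1.087 − 1)·1000·14.1 = 1226.7000
sparge = (1.01 − 1)·1000·16.2 = 162.0000
total = 1226.7000 + 162.0000

1388.7000 gravity·L


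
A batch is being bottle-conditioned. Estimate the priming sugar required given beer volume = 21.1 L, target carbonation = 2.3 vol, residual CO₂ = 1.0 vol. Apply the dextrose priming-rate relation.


sugar = (target − residual)·4.0·V
sugar = (2.3 − 1.0)·4.0·21.1

109.7200 g


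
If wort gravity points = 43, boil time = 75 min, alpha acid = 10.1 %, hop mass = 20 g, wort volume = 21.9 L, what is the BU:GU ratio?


U = 1.65·0.000125^(GP/1000)·(1−e^(−0.04t))/4.15;  IBU = (α/100)·m·U·1000/V;  BU:GU = IBU/GP
U = 1.65·0.000125^(43/1000)·(1−e^(−0.04·75))/4.15 = 0.2567
IBU = (10.1/100)·20·0.2567·1000/21.9 = 23.6772
BU:GU = 23.6772/43

0.5506


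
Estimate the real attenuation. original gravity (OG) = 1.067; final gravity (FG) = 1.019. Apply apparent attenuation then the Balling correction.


AA = (OG−FG)/(OG−1)·100;  RA = AA·0.8192
AA = (1.067 − 1.019)/(1.067 − 1)·100 = 71.6418
RA = 71.6418·0.8192

58.6890 %


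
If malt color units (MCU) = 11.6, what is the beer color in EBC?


SRM = 1.4922·MCU^0.6859;  EBC = SRM·1.97
SRM = 1.4922·11.6^0.6859 = 8.0157
EBC = 8.0157·1.97

15.7908 EBC


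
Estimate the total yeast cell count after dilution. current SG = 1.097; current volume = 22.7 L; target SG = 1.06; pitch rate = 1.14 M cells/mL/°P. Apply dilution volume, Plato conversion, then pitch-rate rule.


V_w = V·((SG_c−1)/(SG_t−1)−1);  °P = 259 − 259/SG_t;  cells = rate·(V+V_w)·°P
V_w = 22.7·((1.097−1)/(1.06−1)−1) = 13.9983
V_final = 22.7 + 13.9983 = 36.6983
°P = 259 − 259/1.06 = 14.6604
cells = 1.14·36.6983·14.6604

613.3330 billion cells


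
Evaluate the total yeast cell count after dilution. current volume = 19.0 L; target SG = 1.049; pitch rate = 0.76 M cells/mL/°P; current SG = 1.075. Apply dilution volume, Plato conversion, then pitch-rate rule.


V_w = V·((SG_c−1)/(SG_t−1)−1);  °P = 259 − 259/SG_t;  cells = rate·(V+V_w)·°P
V_w = 19.0·((1.075−1)/(1.049−1)−1) = 10.0816
V_final = 19.0 + 10.0816 = 29.0816
°P = 259 − 259/1.049 = 12.0982
cells = 0.76·29.0816·12.0982

267.3947 billion cells


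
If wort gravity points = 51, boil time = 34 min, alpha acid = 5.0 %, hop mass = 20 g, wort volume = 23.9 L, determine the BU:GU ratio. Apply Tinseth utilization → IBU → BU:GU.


U = 1.65·0.000125^(GP/1000)·(1−e^(−0.04t))/4.15;  IBU = (α/100)·m·U·1000/V;  BU:GU = IBU/GP
U = 1.65·0.000125^(51/1000)·(1−e^(−0.04·34))/4.15 = 0.1869
IBU = (5.0/100)·20·0.1869·1000/23.9 = 7.8193
BU:GU = 7.8193/51

0.1533


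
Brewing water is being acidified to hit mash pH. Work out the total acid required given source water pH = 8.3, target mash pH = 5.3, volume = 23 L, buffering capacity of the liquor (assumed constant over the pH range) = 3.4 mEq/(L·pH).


acid = buffering capacity · (pH_source − pH_target) · V
acid = 3.4 · (8.3 − 5.3) · 23

234.6000 mEq


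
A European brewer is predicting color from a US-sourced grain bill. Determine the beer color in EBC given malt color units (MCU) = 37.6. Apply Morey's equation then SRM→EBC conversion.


SRM = 1.4922·MCU^0.6859;  EBC = SRM·1.97
SRM = 1.4922·37.6^0.6859 = 17.9576
EBC = 17.9576·1.97

35.3765 EBC


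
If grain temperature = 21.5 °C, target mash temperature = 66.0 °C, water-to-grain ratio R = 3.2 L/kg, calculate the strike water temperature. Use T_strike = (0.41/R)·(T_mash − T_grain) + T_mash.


T_strike = (0.41/3.2)·(66.0 − 21.5) + 66.0

71.7016 °C


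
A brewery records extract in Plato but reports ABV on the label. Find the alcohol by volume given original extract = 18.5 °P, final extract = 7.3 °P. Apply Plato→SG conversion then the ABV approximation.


SG = 259/(259 − P);  ABV = (OG − FG)·131.25
OG = 259/(259 − 18.5) = 1.0769
FG = 259/(259 − 7.3) = 1.0290
ABV = (1.0769 − 1.0290)·131.25

6.2895 % ABV


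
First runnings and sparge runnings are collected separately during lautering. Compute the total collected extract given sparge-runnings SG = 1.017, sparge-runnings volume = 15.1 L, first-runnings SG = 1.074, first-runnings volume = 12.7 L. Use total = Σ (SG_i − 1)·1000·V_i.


first = (1.074 − 1)·1000·12.7 = 939.8000
sparge = (1.017 − 1)·1000·15.1 = 256.7000
total = 939.8000 + 256.7000

1196.5000 gravity·L


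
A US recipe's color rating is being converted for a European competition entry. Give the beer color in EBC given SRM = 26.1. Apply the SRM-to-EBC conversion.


EBC = SRM · 1.97
EBC = 26.1 · 1.97

51.4170 EBC


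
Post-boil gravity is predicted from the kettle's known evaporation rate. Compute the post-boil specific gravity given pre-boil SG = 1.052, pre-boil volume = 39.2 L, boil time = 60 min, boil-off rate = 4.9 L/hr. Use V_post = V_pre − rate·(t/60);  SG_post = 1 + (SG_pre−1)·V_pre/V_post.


V_post = 39.2 − 4.9·(60/60) = 34.3000
SG_post = 1 + (1.052 − 1)·39.2/34.3000

1.0594


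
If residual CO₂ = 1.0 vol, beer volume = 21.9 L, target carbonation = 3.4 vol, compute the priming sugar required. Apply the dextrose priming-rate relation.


sugar = (target − residual)·4.0·V
sugar = (3.4 − 1.0)·4.0·21.9

210.2400 g


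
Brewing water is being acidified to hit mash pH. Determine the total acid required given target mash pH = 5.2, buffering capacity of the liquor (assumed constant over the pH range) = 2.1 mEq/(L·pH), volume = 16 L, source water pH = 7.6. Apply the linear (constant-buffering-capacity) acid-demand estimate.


acid = buffering capacity · (pH_source − pH_target) · V
acid = 2.1 · (7.6 − 5.2) · 16

80.6400 mEq


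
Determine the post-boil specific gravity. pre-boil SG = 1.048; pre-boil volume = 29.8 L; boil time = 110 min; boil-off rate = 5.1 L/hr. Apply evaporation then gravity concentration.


V_post = V_pre − rate·(t/60);  SG_post = 1 + (SG_pre−1)·V_pre/V_post
V_post = 29.8 − 5.1·(110/60) = 20.4500
SG_post = 1 + (1.048 − 1)·29.8/20.4500

1.0699


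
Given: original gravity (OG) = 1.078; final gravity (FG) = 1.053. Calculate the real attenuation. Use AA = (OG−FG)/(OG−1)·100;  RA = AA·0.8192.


AA = (1.078 − 1.053)/(1.078 − 1)·100 = 32.0513
RA = 32.0513·0.8192

26.2564 %


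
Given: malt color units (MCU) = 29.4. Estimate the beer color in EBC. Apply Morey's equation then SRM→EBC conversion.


SRM = 1.4922·MCU^0.6859;  EBC = SRM·1.97
SRM = 1.4922·29.4^0.6859 = 15.1693
EBC = 15.1693·1.97

29.8836 EBC


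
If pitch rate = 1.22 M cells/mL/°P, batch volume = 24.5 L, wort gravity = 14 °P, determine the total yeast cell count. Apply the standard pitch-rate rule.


cells (billions) = rate · V_L · °P
cells = 1.22 · 24.5 · 14

418.4600 billion cells


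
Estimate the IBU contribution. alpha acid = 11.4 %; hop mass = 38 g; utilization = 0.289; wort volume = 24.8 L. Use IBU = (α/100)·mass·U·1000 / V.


IBU = (11.4/100)·38·0.289·1000 / 24.8

50.4818 IBU


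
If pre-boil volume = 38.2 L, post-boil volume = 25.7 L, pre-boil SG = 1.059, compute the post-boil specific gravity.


SG_post = 1 + (SG_pre − 1)·V_pre/V_post
pts_pre = (1.059 − 1)·1000 = 59.0000
pts_post = 59.0000·38.2/25.7 = 87.6965
SG_post = 1 + 87.6965/1000

1.0877


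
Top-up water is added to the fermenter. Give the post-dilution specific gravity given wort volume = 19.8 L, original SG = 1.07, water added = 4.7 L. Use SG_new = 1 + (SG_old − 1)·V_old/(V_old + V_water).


pts = (1.07 − 1)·1000·19.8/(19.8 + 4.7) = 56.5714
SG_new = 1 + 56.5714/1000

1.0566


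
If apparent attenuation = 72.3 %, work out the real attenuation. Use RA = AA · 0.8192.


RA = 72.3 · 0.8192

59.2282 %


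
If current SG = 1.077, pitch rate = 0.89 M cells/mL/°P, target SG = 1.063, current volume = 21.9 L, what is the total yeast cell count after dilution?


V_w = V·((SG_c−1)/(SG_t−1)−1);  °P = 259 − 259/SG_t;  cells = rate·(V+V_w)·°P
V_w = 21.9·((1.077−1)/(1.063−1)−1) = 4.8667
V_final = 21.9 + 4.8667 = 26.7667
°P = 259 − 259/1.063 = 15.3500
cells = 0.89·26.7667·15.3500

365.6717 billion cells


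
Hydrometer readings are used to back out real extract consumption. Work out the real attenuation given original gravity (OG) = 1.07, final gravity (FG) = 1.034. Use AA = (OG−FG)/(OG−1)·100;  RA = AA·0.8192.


AA = (1.07 − 1.034)/(1.07 − 1)·100 = 51.4286
RA = 51.4286·0.8192

42.1303 %


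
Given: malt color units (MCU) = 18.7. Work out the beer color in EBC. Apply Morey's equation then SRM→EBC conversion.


SRM = 1.4922·MCU^0.6859;  EBC = SRM·1.97
SRM = 1.4922·18.7^0.6859 = 11.1220
EBC = 11.1220·1.97

21.9104 EBC


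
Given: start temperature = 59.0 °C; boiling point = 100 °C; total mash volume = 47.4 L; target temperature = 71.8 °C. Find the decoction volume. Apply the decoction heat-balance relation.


V_dec = V_total·(T_target − T_start)/(T_boil − T_start)
V_dec = 47.4·(71.8 − 59.0)/(100 − 59.0)

14.7980 L


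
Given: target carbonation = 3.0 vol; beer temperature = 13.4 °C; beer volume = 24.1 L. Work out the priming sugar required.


residual = 14.695·(0.01821 + 0.09011·e^(−0.04·T));  sugar = (target − residual)·4.0·V
residual = 14.695·(0.01821 + 0.09011·e^(−0.04·13.4)) = 1.0423
sugar = (3.0 − 1.0423)·4.0·24.1

188.7180 g


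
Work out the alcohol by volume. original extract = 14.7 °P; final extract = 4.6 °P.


SG = 259/(259 − P);  ABV = (OG − FG)·131.25
OG = 259/(259 − 14.7) = 1.0602
FG = 259/(259 − 4.6) = 1.0181
ABV = (1.0602 − 1.0181)·131.25

5.5243 % ABV


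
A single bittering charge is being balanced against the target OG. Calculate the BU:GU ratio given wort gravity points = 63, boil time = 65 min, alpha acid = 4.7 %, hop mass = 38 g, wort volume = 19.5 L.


U = 1.65·0.000125^(GP/1000)·(1−e^(−0.04t))/4.15;  IBU = (α/100)·m·U·1000/V;  BU:GU = IBU/GP
U = 1.65·0.000125^(63/1000)·(1−e^(−0.04·65))/4.15 = 0.2089
IBU = (4.7/100)·38·0.2089·1000/19.5 = 19.1369
BU:GU = 19.1369/63

0.3038


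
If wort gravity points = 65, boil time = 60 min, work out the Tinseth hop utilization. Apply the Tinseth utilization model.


U = 1.65·0.000125^(GP/1000) · (1 − e^(−0.04·t))/4.15
bigness = 1.65·0.000125^(65/1000) = 0.9200
boil_factor = (1 − e^(−0.04·60))/4.15 = 0.2191
U = 0.9200 · 0.2191

0.2016


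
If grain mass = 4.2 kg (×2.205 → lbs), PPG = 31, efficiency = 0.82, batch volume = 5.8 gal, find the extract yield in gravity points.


points = lbs × PPG × eff / vol
lbs = 4.2 × 2.205 = 9.2610
points = 9.2610 × 31 × 0.82 / 5.8

40.5887 points


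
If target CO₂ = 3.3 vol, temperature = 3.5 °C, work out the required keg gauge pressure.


psi = vols/(0.01821 + 0.09011·e^(−0.04·T)) − 14.695
psi = 3.3/(0.01821 + 0.09011·e^(−0.04·3.5)) − 14.695

19.4849 psi


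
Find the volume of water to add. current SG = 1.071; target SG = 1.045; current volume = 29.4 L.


V_water = V·((SG_curr − 1)/(SG_target − 1) − 1)
V_water = 29.4·((1.071 − 1)/(1.045 − 1) − 1)

16.9867 L


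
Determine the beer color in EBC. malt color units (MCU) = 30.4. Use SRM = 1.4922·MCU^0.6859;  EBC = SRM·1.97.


SRM = 1.4922·30.4^0.6859 = 15.5214
EBC = 15.5214·1.97

30.5771 EBC


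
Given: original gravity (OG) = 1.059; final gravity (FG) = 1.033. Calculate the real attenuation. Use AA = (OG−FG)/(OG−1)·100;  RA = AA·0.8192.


AA = (1.059 − 1.033)/(1.059 − 1)·100 = 44.0678
RA = 44.0678·0.8192

36.1003 %


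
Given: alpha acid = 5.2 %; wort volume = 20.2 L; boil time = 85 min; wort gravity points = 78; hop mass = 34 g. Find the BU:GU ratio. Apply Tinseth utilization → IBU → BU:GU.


U = 1.65·0.000125^(GP/1000)·(1−e^(−0.04t))/4.15;  IBU = (α/100)·m·U·1000/V;  BU:GU = IBU/GP
U = 1.65·0.000125^(78/1000)·(1−e^(−0.04·85))/4.15 = 0.1907
IBU = (5.2/100)·34·0.1907·1000/20.2 = 16.6872
BU:GU = 16.6872/78

0.2139


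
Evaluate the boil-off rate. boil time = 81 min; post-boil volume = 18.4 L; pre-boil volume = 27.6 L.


rate = (V_pre − V_post) / (t_min/60)
rate = (27.6 − 18.4) / (81/60)

6.8148 L/hr


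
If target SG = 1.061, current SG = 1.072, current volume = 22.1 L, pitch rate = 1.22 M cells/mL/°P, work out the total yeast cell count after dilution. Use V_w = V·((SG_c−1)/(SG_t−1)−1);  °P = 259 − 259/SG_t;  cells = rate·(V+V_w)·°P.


V_w = 22.1·((1.072−1)/(1.061−1)−1) = 3.9852
V_final = 22.1 + 3.9852 = 26.0852
°P = 259 − 259/1.061 = 14.8907
cells = 1.22·26.0852·14.8907

473.8807 billion cells


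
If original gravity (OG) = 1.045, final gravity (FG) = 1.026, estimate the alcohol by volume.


ABV = (OG − FG) · 131.25
ABV = (1.045 − 1.026) · 131.25

2.4937 % ABV


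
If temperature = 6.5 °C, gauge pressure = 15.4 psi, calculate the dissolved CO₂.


vols = (P + 14.695)·(0.01821 + 0.09011·e^(−0.04·T))
vols = (15.4 + 14.695)·(0.01821 + 0.09011·e^(−0.04·6.5))

2.6390 volumes


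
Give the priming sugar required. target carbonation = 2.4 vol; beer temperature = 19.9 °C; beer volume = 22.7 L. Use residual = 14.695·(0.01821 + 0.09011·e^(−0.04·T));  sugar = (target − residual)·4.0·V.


residual = 14.695·(0.01821 + 0.09011·e^(−0.04·19.9)) = 0.8650
sugar = (2.4 − 0.8650)·4.0·22.7

139.3810 g


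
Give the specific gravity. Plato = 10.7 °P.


SG = 259/(259 − P)
SG = 259/(259 − 10.7)

1.0431


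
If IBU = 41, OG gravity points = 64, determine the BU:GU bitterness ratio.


BU:GU = IBU / OG_points
BU:GU = 41 / 64

0.6406


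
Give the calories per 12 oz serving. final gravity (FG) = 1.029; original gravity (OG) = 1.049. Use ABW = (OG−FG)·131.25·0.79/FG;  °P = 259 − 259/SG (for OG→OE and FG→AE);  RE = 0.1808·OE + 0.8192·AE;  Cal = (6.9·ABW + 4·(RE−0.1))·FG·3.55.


ABW = (1.049 − 1.029)·131.25·0.79/1.029 = 2.0153
OE = 259 − 259/1.049 = 12.0982 °P
AE = 259 − 259/1.029 = 7.2993 °P
RE = 0.1808·12.0982 + 0.8192·7.2993 = 8.1670 °P
Cal = (6.9·2.0153 + 4·(8.1670−0.1))·1.029·3.55

168.6692 kcal


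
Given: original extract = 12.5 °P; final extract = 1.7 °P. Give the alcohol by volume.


SG = 259/(259 − P);  ABV = (OG − FG)·131.25
OG = 259/(259 − 12.5) = 1.0507
FG = 259/(259 − 1.7) = 1.0066
ABV = (1.0507 − 1.0066)·131.25

5.7885 % ABV


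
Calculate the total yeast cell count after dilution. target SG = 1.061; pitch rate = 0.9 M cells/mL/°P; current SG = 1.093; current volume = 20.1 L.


V_w = V·((SG_c−1)/(SG_t−1)−1);  °P = 259 − 259/SG_t;  cells = rate·(V+V_w)·°P
V_w = 20.1·((1.093−1)/(1.061−1)−1) = 10.5443
V_final = 20.1 + 10.5443 = 30.6443
°P = 259 − 259/1.061 = 14.8907
cells = 0.9·30.6443·14.8907

410.6822 billion cells


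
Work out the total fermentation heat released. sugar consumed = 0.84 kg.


Q = m_sugar · 590 kJ/kg
Q = 0.84 · 590

495.6000 kJ


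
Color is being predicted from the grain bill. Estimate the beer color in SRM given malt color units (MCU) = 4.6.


SRM = 1.4922 · MCU^0.6859
SRM = 1.4922 · 4.6^0.6859

4.2502 SRM


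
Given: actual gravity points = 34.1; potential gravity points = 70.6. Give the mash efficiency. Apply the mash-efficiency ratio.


efficiency = actual / potential × 100
efficiency = 34.1 / 70.6 × 100

48.3003 %


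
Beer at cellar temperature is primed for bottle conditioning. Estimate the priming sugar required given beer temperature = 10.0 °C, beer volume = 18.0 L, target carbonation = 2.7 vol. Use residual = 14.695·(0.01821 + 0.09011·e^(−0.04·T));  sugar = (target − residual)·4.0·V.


residual = 14.695·(0.01821 + 0.09011·e^(−0.04·10.0)) = 1.1552
sugar = (2.7 − 1.1552)·4.0·18.0

111.2248 g


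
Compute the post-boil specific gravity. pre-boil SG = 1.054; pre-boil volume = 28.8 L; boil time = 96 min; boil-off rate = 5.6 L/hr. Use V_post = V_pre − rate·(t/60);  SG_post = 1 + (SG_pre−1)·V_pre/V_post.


V_post = 28.8 − 5.6·(96/60) = 19.8400
SG_post = 1 + (1.054 − 1)·28.8/19.8400

1.0784


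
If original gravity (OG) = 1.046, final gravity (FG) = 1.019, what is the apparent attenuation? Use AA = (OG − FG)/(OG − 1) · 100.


AA = (1.046 − 1.019)/(1.046 − 1) · 100

58.6957 %


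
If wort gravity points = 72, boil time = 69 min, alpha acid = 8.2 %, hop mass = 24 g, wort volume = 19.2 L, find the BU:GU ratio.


U = 1.65·0.000125^(GP/1000)·(1−e^(−0.04t))/4.15;  IBU = (α/100)·m·U·1000/V;  BU:GU = IBU/GP
U = 1.65·0.000125^(72/1000)·(1−e^(−0.04·69))/4.15 = 0.1950
IBU = (8.2/100)·24·0.1950·1000/19.2 = 19.9867
BU:GU = 19.9867/72

0.2776


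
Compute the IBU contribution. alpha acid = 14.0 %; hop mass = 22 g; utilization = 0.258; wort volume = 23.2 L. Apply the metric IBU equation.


IBU = (α/100)·mass·U·1000 / V
IBU = (14.0/100)·22·0.258·1000 / 23.2

34.2517 IBU


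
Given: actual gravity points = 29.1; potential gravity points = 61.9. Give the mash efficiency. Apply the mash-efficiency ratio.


efficiency = actual / potential × 100
efficiency = 29.1 / 61.9 × 100

47.0113 %


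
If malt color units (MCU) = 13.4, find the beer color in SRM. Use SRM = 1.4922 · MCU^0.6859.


SRM = 1.4922 · 13.4^0.6859

8.8493 SRM


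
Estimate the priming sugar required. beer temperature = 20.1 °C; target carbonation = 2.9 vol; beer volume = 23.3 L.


residual = 14.695·(0.01821 + 0.09011·e^(−0.04·T));  sugar = (target − residual)·4.0·V
residual = 14.695·(0.01821 + 0.09011·e^(−0.04·20.1)) = 0.8602
sugar = (2.9 − 0.8602)·4.0·23.3

190.1087 g


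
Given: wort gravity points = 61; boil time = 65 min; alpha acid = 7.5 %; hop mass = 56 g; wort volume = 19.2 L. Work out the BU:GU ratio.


U = 1.65·0.000125^(GP/1000)·(1−e^(−0.04t))/4.15;  IBU = (α/100)·m·U·1000/V;  BU:GU = IBU/GP
U = 1.65·0.000125^(61/1000)·(1−e^(−0.04·65))/4.15 = 0.2127
IBU = (7.5/100)·56·0.2127·1000/19.2 = 46.5348
BU:GU = 46.5348/61

0.7629


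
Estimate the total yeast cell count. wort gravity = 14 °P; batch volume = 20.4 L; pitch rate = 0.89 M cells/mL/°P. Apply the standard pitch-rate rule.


cells (billions) = rate · V_L · °P
cells = 0.89 · 20.4 · 14

254.1840 billion cells


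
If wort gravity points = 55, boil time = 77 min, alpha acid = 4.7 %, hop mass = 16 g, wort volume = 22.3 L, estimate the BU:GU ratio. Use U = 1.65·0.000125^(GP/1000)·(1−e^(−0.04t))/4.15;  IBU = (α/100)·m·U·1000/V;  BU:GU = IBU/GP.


U = 1.65·0.000125^(55/1000)·(1−e^(−0.04·77))/4.15 = 0.2314
IBU = (4.7/100)·16·0.2314·1000/22.3 = 7.8027
BU:GU = 7.8027/55

0.1419


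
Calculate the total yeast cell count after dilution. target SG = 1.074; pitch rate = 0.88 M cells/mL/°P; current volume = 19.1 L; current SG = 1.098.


V_w = V·((SG_c−1)/(SG_t−1)−1);  °P = 259 − 259/SG_t;  cells = rate·(V+V_w)·°P
V_w = 19.1·((1.098−1)/(1.074−1)−1) = 6.1946
V_final = 19.1 + 6.1946 = 25.2946
°P = 259 − 259/1.074 = 17.8454
cells = 0.88·25.2946·17.8454

397.2259 billion cells


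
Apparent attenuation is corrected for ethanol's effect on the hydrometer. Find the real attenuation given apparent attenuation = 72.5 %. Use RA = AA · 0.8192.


RA = 72.5 · 0.8192

59.3920 %


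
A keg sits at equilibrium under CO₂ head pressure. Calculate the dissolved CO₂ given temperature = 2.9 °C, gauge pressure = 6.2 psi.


vols = (P + 14.695)·(0.01821 + 0.09011·e^(−0.04·T))
vols = (6.2 + 14.695)·(0.01821 + 0.09011·e^(−0.04·2.9))

2.0571 volumes


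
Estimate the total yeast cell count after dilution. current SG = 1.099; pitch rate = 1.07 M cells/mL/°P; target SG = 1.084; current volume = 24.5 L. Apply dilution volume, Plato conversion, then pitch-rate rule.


V_w = V·((SG_c−1)/(SG_t−1)−1);  °P = 259 − 259/SG_t;  cells = rate·(V+V_w)·°P
V_w = 24.5·((1.099−1)/(1.084−1)−1) = 4.3750
V_final = 24.5 + 4.3750 = 28.8750
°P = 259 − 259/1.084 = 20.0701
cells = 1.07·28.8750·20.0701

620.0912 billion cells


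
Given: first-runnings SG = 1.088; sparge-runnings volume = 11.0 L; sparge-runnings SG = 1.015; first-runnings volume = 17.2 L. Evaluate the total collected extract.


total = Σ (SG_i − 1)·1000·V_i
first = (1.088 − 1)·1000·17.2 = 1513.6000
sparge = (1.015 − 1)·1000·11.0 = 165.0000
total = 1513.6000 + 165.0000

1678.6000 gravity·L


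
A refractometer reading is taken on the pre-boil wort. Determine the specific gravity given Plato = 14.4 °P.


SG = 259/(259 − P)
SG = 259/(259 − 14.4)

1.0589


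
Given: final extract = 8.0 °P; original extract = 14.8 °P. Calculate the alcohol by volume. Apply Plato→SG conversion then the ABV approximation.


SG = 259/(259 − P);  ABV = (OG − FG)·131.25
OG = 259/(259 − 14.8) = 1.0606
FG = 259/(259 − 8.0) = 1.0319
ABV = (1.0606 − 1.0319)·131.25

3.7713 % ABV


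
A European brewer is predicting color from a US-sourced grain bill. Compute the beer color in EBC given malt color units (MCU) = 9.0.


SRM = 1.4922·MCU^0.6859;  EBC = SRM·1.97
SRM = 1.4922·9.0^0.6859 = 6.7351
EBC = 6.7351·1.97

13.2681 EBC


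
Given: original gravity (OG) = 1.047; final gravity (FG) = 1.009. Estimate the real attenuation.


AA = (OG−FG)/(OG−1)·100;  RA = AA·0.8192
AA = (1.047 − 1.009)/(1.047 − 1)·100 = 80.8511
RA = 80.8511·0.8192

66.2332 %


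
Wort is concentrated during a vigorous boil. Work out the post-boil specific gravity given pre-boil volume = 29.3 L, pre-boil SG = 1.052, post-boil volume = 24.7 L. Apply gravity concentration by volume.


SG_post = 1 + (SG_pre − 1)·V_pre/V_post
pts_pre = (1.052 − 1)·1000 = 52.0000
pts_post = 52.0000·29.3/24.7 = 61.6842
SG_post = 1 + 61.6842/1000

1.0617


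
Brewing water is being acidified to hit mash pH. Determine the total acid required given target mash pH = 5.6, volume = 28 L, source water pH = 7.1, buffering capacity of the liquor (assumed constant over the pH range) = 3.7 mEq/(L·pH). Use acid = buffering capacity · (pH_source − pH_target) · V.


acid = 3.7 · (7.1 − 5.6) · 28

155.4000 mEq


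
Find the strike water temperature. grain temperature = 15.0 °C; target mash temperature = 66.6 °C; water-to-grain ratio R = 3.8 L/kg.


T_strike = (0.41/R)·(T_mash − T_grain) + T_mash
T_strike = (0.41/3.8)·(66.6 − 15.0) + 66.6

72.1674 °C


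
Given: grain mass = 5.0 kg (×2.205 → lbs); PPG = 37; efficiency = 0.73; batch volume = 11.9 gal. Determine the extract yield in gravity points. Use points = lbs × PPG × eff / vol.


lbs = 5.0 × 2.205 = 11.0250
points = 11.0250 × 37 × 0.73 / 11.9

25.0240 points


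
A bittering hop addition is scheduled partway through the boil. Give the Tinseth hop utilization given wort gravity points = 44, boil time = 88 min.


U = 1.65·0.000125^(GP/1000) · (1 − e^(−0.04·t))/4.15
bigness = 1.65·0.000125^(44/1000) = 1.1111
boil_factor = (1 − e^(−0.04·88))/4.15 = 0.2338
U = 1.1111 · 0.2338

0.2598


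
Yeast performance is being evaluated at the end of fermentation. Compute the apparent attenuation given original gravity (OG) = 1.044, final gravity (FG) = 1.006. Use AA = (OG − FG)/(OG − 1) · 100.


AA = (1.044 − 1.006)/(1.044 − 1) · 100

86.3636 %


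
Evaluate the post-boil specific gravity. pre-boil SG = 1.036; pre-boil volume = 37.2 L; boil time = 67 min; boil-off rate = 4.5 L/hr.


V_post = V_pre − rate·(t/60);  SG_post = 1 + (SG_pre−1)·V_pre/V_post
V_post = 37.2 − 4.5·(67/60) = 32.1750
SG_post = 1 + (1.036 − 1)·37.2/32.1750

1.0416


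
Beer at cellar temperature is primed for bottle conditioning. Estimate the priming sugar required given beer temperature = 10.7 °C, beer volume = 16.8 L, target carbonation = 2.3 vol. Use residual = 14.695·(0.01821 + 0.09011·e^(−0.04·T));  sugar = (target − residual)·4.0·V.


residual = 14.695·(0.01821 + 0.09011·e^(−0.04·10.7)) = 1.1307
sugar = (2.3 − 1.1307)·4.0·16.8

78.5768 g


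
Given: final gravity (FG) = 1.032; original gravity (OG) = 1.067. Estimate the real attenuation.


AA = (OG−FG)/(OG−1)·100;  RA = AA·0.8192
AA = (1.067 − 1.032)/(1.067 − 1)·100 = 52.2388
RA = 52.2388·0.8192

42.7940 %


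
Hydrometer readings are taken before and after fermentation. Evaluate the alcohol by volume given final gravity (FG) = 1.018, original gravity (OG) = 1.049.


ABV = (OG − FG) · 131.25
ABV = (1.049 − 1.018) · 131.25

4.0687 % ABV


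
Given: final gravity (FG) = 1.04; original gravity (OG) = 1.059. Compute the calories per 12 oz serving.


ABW = (OG−FG)·131.25·0.79/FG;  °P = 259 − 259/SG (for OG→OE and FG→AE);  RE = 0.1808·OE + 0.8192·AE;  Cal = (6.9·ABW + 4·(RE−0.1))·FG·3.55
ABW = (1.059 − 1.04)·131.25·0.79/1.04 = 1.8943
OE = 259 − 259/1.059 = 14.4297 °P
AE = 259 − 259/1.04 = 9.9615 °P
RE = 0.1808·14.4297 + 0.8192·9.9615 = 10.7694 °P
Cal = (6.9·1.8943 + 4·(10.7694−0.1))·1.04·3.55

205.8220 kcal


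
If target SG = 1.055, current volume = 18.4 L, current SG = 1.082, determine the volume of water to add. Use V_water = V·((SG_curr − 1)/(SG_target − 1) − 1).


V_water = 18.4·((1.082 − 1)/(1.055 − 1) − 1)

9.0327 L


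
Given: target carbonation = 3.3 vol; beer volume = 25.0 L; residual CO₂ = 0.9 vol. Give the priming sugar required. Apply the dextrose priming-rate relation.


sugar = (target − residual)·4.0·V
sugar = (3.3 − 0.9)·4.0·25.0

240.0000 g


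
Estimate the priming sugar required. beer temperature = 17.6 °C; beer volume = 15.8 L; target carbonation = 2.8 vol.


residual = 14.695·(0.01821 + 0.09011·e^(−0.04·T));  sugar = (target − residual)·4.0·V
residual = 14.695·(0.01821 + 0.09011·e^(−0.04·17.6)) = 0.9225
sugar = (2.8 − 0.9225)·4.0·15.8

118.6559 g


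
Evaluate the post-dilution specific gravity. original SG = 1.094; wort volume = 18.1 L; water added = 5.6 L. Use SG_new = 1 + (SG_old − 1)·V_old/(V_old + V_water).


pts = (1.094 − 1)·1000·18.1/(18.1 + 5.6) = 71.7890
SG_new = 1 + 71.7890/1000

1.0718


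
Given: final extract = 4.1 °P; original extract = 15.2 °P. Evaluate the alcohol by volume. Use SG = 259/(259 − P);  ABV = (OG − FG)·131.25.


OG = 259/(259 − 15.2) = 1.0623
FG = 259/(259 − 4.1) = 1.0161
ABV = (1.0623 − 1.0161)·131.25

6.0718 % ABV


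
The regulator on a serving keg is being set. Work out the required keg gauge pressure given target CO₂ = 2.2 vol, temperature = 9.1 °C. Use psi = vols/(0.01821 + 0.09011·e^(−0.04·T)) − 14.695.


psi = 2.2/(0.01821 + 0.09011·e^(−0.04·9.1)) − 14.695

12.5237 psi


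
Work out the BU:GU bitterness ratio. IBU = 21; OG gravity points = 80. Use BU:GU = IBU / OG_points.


BU:GU = 21 / 80

0.2625


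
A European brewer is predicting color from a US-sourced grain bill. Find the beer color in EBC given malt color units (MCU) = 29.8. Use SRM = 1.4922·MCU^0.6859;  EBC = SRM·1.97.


SRM = 1.4922·29.8^0.6859 = 15.3106
EBC = 15.3106·1.97

30.1619 EBC


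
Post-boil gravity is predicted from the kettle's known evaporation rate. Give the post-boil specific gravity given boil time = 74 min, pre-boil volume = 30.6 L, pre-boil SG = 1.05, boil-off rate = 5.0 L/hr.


V_post = V_pre − rate·(t/60);  SG_post = 1 + (SG_pre−1)·V_pre/V_post
V_post = 30.6 − 5.0·(74/60) = 24.4333
SG_post = 1 + (1.05 − 1)·30.6/24.4333

1.0626


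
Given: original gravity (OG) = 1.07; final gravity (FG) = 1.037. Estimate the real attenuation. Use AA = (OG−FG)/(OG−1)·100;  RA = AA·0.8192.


AA = (1.07 − 1.037)/(1.07 − 1)·100 = 47.1429
RA = 47.1429·0.8192

38.6194 %


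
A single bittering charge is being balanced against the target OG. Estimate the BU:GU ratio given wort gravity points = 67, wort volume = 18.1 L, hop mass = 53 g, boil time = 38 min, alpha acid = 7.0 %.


U = 1.65·0.000125^(GP/1000)·(1−e^(−0.04t))/4.15;  IBU = (α/100)·m·U·1000/V;  BU:GU = IBU/GP
U = 1.65·0.000125^(67/1000)·(1−e^(−0.04·38))/4.15 = 0.1701
IBU = (7.0/100)·53·0.1701·1000/18.1 = 34.8687
BU:GU = 34.8687/67

0.5204


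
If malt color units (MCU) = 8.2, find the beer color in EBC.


SRM = 1.4922·MCU^0.6859;  EBC = SRM·1.97
SRM = 1.4922·8.2^0.6859 = 6.3185
EBC = 6.3185·1.97

12.4474 EBC


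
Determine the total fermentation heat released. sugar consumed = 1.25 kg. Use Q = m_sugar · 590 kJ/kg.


Q = 1.25 · 590

737.5000 kJ


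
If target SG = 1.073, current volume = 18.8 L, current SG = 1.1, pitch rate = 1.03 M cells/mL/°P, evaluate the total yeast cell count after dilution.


V_w = V·((SG_c−1)/(SG_t−1)−1);  °P = 259 − 259/SG_t;  cells = rate·(V+V_w)·°P
V_w = 18.8·((1.1−1)/(1.073−1)−1) = 6.9534
V_final = 18.8 + 6.9534 = 25.7534
°P = 259 − 259/1.073 = 17.6207
cells = 1.03·25.7534·17.6207

467.4069 billion cells


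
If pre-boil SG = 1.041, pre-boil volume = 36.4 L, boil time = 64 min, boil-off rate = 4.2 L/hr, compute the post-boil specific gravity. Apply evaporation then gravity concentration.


V_post = V_pre − rate·(t/60);  SG_post = 1 + (SG_pre−1)·V_pre/V_post
V_post = 36.4 − 4.2·(64/60) = 31.9200
SG_post = 1 + (1.041 − 1)·36.4/31.9200

1.0468


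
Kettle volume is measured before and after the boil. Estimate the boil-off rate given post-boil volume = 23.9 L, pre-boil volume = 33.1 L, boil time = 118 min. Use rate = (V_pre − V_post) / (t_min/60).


rate = (33.1 − 23.9) / (118/60)

4.6780 L/hr


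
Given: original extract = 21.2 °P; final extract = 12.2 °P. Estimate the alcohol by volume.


SG = 259/(259 − P);  ABV = (OG − FG)·131.25
OG = 259/(259 − 21.2) = 1.0892
FG = 259/(259 − 12.2) = 1.0494
ABV = (1.0892 − 1.0494)·131.25

5.2130 % ABV


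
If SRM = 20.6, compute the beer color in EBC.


EBC = SRM · 1.97
EBC = 20.6 · 1.97

40.5820 EBC


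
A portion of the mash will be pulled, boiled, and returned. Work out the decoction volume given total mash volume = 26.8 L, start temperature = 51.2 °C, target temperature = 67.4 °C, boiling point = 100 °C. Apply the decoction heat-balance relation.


V_dec = V_total·(T_target − T_start)/(T_boil − T_start)
V_dec = 26.8·(67.4 − 51.2)/(100 − 51.2)

8.8967 L


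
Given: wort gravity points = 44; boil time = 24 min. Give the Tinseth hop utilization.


U = 1.65·0.000125^(GP/1000) · (1 − e^(−0.04·t))/4.15
bigness = 1.65·0.000125^(44/1000) = 1.1111
boil_factor = (1 − e^(−0.04·24))/4.15 = 0.1487
U = 1.1111 · 0.1487

0.1652


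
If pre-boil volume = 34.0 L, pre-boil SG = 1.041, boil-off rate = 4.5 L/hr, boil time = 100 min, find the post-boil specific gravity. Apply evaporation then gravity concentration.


V_post = V_pre − rate·(t/60);  SG_post = 1 + (SG_pre−1)·V_pre/V_post
V_post = 34.0 − 4.5·(100/60) = 26.5000
SG_post = 1 + (1.041 − 1)·34.0/26.5000

1.0526


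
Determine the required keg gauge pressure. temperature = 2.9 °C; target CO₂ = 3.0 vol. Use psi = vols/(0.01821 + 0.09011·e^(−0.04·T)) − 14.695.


psi = 3.0/(0.01821 + 0.09011·e^(−0.04·2.9)) − 14.695

15.7771 psi


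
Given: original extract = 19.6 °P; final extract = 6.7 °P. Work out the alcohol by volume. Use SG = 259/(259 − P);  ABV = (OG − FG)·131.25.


OG = 259/(259 − 19.6) = 1.0819
FG = 259/(259 − 6.7) = 1.0266
ABV = (1.0819 − 1.0266)·131.25

7.2602 % ABV


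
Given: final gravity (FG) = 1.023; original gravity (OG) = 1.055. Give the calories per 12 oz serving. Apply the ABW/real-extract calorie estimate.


ABW = (OG−FG)·131.25·0.79/FG;  °P = 259 − 259/SG (for OG→OE and FG→AE);  RE = 0.1808·OE + 0.8192·AE;  Cal = (6.9·ABW + 4·(RE−0.1))·FG·3.55
ABW = (1.055 − 1.023)·131.25·0.79/1.023 = 3.2434
OE = 259 − 259/1.055 = 13.5024 °P
AE = 259 − 259/1.023 = 5.8231 °P
RE = 0.1808·13.5024 + 0.8192·5.8231 = 7.2115 °P
Cal = (6.9·3.2434 + 4·(7.2115−0.1))·1.023·3.55

184.5801 kcal


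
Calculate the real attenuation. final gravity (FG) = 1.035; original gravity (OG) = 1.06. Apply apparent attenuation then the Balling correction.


AA = (OG−FG)/(OG−1)·100;  RA = AA·0.8192
AA = (1.06 − 1.035)/(1.06 − 1)·100 = 41.6667
RA = 41.6667·0.8192

34.1333 %


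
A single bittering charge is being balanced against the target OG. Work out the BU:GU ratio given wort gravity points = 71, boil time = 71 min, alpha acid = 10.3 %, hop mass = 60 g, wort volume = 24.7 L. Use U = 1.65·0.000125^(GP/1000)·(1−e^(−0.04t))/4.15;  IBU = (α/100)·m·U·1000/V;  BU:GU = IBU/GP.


U = 1.65·0.000125^(71/1000)·(1−e^(−0.04·71))/4.15 = 0.1978
IBU = (10.3/100)·60·0.1978·1000/24.7 = 49.4837
BU:GU = 49.4837/71

0.6970


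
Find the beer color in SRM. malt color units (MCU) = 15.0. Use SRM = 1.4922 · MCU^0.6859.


SRM = 1.4922 · 15.0^0.6859

9.5611 SRM


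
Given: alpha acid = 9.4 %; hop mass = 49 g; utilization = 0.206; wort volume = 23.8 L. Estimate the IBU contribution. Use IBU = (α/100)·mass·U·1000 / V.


IBU = (9.4/100)·49·0.206·1000 / 23.8

39.8671 IBU


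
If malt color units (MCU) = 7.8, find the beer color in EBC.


SRM = 1.4922·MCU^0.6859;  EBC = SRM·1.97
SRM = 1.4922·7.8^0.6859 = 6.1054
EBC = 6.1054·1.97

12.0277 EBC


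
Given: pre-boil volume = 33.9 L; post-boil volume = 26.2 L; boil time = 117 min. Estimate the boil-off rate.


rate = (V_pre − V_post) / (t_min/60)
rate = (33.9 − 26.2) / (117/60)

3.9487 L/hr


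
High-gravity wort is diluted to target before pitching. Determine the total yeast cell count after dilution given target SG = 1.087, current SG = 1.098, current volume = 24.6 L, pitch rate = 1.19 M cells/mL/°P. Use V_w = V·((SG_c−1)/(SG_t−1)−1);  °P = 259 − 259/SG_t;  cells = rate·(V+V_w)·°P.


V_w = 24.6·((1.098−1)/(1.087−1)−1) = 3.1103
V_final = 24.6 + 3.1103 = 27.7103
°P = 259 − 259/1.087 = 20.7295
cells = 1.19·27.7103·20.7295

683.5627 billion cells


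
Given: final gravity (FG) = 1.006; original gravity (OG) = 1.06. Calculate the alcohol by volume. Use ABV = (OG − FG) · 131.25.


ABV = (1.06 − 1.006) · 131.25

7.0875 % ABV


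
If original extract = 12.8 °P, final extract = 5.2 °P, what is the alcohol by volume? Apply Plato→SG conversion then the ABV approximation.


SG = 259/(259 − P);  ABV = (OG − FG)·131.25
OG = 259/(259 − 12.8) = 1.0520
FG = 259/(259 − 5.2) = 1.0205
ABV = (1.0520 − 1.0205)·131.25

4.1346 % ABV


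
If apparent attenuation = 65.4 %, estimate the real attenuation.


RA = AA · 0.8192
RA = 65.4 · 0.8192

53.5757 %


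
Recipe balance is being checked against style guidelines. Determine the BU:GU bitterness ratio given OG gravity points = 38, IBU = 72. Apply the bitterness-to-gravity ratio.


BU:GU = IBU / OG_points
BU:GU = 72 / 38

1.8947


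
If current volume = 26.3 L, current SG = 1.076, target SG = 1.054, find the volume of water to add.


V_water = V·((SG_curr − 1)/(SG_target − 1) − 1)
V_water = 26.3·((1.076 − 1)/(1.054 − 1) − 1)

10.7148 L


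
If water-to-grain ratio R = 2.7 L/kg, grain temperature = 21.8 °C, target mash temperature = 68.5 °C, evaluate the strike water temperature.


T_strike = (0.41/R)·(T_mash − T_grain) + T_mash
T_strike = (0.41/2.7)·(68.5 − 21.8) + 68.5

75.5915 °C


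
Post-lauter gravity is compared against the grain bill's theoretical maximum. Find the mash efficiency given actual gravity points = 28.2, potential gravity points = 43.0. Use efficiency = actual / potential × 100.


efficiency = 28.2 / 43.0 × 100

65.5814 %


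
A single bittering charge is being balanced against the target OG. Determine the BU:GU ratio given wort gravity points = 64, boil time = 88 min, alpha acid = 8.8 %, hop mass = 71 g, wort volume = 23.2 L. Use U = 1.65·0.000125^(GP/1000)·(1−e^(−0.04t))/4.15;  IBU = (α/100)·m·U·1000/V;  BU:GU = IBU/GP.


U = 1.65·0.000125^(64/1000)·(1−e^(−0.04·88))/4.15 = 0.2171
IBU = (8.8/100)·71·0.2171·1000/23.2 = 58.4578
BU:GU = 58.4578/64

0.9134


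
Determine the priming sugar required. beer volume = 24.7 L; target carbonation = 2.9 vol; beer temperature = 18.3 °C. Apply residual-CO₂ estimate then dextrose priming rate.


residual = 14.695·(0.01821 + 0.09011·e^(−0.04·T));  sugar = (target − residual)·4.0·V
residual = 14.695·(0.01821 + 0.09011·e^(−0.04·18.3)) = 0.9044
sugar = (2.9 − 0.9044)·4.0·24.7

197.1605 g


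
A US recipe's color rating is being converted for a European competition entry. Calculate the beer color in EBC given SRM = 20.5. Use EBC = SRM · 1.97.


EBC = 20.5 · 1.97

40.3850 EBC


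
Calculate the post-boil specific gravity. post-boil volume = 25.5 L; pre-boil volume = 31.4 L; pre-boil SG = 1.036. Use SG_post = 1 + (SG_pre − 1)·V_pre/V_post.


pts_pre = (1.036 − 1)·1000 = 36.0000
pts_post = 36.0000·31.4/25.5 = 44.3294
SG_post = 1 + 44.3294/1000

1.0443


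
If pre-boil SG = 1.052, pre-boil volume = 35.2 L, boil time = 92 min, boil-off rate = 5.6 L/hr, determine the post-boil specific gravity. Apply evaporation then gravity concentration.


V_post = V_pre − rate·(t/60);  SG_post = 1 + (SG_pre−1)·V_pre/V_post
V_post = 35.2 − 5.6·(92/60) = 26.6133
SG_post = 1 + (1.052 − 1)·35.2/26.6133

1.0688


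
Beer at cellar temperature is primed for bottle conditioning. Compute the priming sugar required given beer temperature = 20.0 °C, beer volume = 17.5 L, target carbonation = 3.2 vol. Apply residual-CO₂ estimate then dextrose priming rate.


residual = 14.695·(0.01821 + 0.09011·e^(−0.04·T));  sugar = (target − residual)·4.0·V
residual = 14.695·(0.01821 + 0.09011·e^(−0.04·20.0)) = 0.8626
sugar = (3.2 − 0.8626)·4.0·17.5

163.6192 g
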